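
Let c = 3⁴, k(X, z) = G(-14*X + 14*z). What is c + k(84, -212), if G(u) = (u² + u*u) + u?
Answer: 34341409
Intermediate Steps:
G(u) = u + 2*u² (G(u) = (u² + u²) + u = 2*u² + u = u + 2*u²)
k(X, z) = (-14*X + 14*z)*(1 - 28*X + 28*z) (k(X, z) = (-14*X + 14*z)*(1 + 2*(-14*X + 14*z)) = (-14*X + 14*z)*(1 + (-28*X + 28*z)) = (-14*X + 14*z)*(1 - 28*X + 28*z))
c = 81
c + k(84, -212) = 81 + 14*(84 - 1*(-212))*(-1 - 28*(-212) + 28*84) = 81 + 14*(84 + 212)*(-1 + 5936 + 2352) = 81 + 14*296*8287 = 81 + 34341328 = 34341409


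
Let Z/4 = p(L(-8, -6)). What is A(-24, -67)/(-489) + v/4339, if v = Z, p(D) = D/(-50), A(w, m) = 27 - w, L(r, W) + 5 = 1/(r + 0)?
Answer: -7369617/70725700 ≈ -0.10420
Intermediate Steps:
L(r, W) = -5 + 1/r (L(r, W) = -5 + 1/(r + 0) = -5 + 1/r)
p(D) = -D/50 (p(D) = D*(-1/50) = -D/50)
Z = 41/100 (Z = 4*(-(-5 + 1/(-8))/50) = 4*(-(-5 - ⅛)/50) = 4*(-1/50*(-41/8)) = 4*(41/400) = 41/100 ≈ 0.41000)
v = 41/100 ≈ 0.41000
A(-24, -67)/(-489) + v/4339 = (27 - 1*(-24))/(-489) + (41/100)/4339 = (27 + 24)*(-1/489) + (41/100)*(1/4339) = 51*(-1/489) + 41/433900 = -17/163 + 41/433900 = -7369617/70725700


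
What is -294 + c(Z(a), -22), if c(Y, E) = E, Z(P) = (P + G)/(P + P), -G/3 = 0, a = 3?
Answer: -316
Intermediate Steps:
G = 0 (G = -3*0 = 0)
Z(P) = 1/2 (Z(P) = (P + 0)/(P + P) = P/((2*P)) = P*(1/(2*P)) = 1/2)
-294 + c(Z(a), -22) = -294 - 22 = -316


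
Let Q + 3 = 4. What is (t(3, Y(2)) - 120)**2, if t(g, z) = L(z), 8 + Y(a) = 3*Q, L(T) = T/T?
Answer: 14161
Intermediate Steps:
Q = 1 (Q = -3 + 4 = 1)
L(T) = 1
Y(a) = -5 (Y(a) = -8 + 3*1 = -8 + 3 = -5)
t(g, z) = 1
(t(3, Y(2)) - 120)**2 = (1 - 120)**2 = (-119)**2 = 14161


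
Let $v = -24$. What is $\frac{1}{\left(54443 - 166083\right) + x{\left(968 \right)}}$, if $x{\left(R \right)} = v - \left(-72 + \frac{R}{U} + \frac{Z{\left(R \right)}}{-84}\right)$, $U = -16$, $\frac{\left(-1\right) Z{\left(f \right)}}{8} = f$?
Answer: $- \frac{42}{4688195} \approx -8.9587 \cdot 10^{-6}$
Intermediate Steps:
$Z{\left(f \right)} = - 8 f$
$x{\left(R \right)} = 48 - \frac{11 R}{336}$ ($x{\left(R \right)} = -24 - \left(-72 + \frac{R}{-16} + \frac{\left(-8\right) R}{-84}\right) = -24 - \left(-72 + R \left(- \frac{1}{16}\right) + - 8 R \left(- \frac{1}{84}\right)\right) = -24 - \left(-72 + \frac{11 R}{336}\right) = 48 - \frac{11 R}{336}$)
$\frac{1}{\left(54443 - 166083\right) + x{\left(968 \right)}} = \frac{1}{\left(54443 - 166083\right) + \left(48 - \frac{1331}{42}\right)} = \frac{1}{-111640 + \left(48 - \frac{1331}{42}\right)} = \frac{1}{-111640 + \frac{685}{42}} = \frac{1}{- \frac{4688195}{42}} = - \frac{42}{4688195}$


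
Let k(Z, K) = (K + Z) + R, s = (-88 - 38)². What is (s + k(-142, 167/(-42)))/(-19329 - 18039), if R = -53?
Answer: -658435/1569456 ≈ -0.41953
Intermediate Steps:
s = 15876 (s = (-126)² = 15876)
k(Z, K) = -53 + K + Z (k(Z, K) = (K + Z) - 53 = -53 + K + Z)
(s + k(-142, 167/(-42)))/(-19329 - 18039) = (15876 + (-53 + 167/(-42) - 142))/(-19329 - 18039) = (15876 + (-53 + 167*(-1/42) - 142))/(-37368) = (15876 + (-53 - 167/42 - 142))*(-1/37368) = (15876 - 8357/42)*(-1/37368) = (658435/42)*(-1/37368) = -658435/1569456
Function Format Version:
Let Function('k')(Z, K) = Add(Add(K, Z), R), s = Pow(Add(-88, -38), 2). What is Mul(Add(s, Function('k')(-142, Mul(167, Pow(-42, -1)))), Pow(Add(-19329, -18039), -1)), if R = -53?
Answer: Rational(-658435, 1569456) ≈ -0.41953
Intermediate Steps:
s = 15876 (s = Pow(-126, 2) = 15876)
Function('k')(Z, K) = Add(-53, K, Z) (Function('k')(Z, K) = Add(Add(K, Z), -53) = Add(-53, K, Z))
Mul(Add(s, Function('k')(-142, Mul(167, Pow(-42, -1)))), Pow(Add(-19329, -18039), -1)) = Mul(Add(15876, Add(-53, Mul(167, Pow(-42, -1)), -142)), Pow(Add(-19329, -18039), -1)) = Mul(Add(15876, Add(-53, Mul(167, Rational(-1, 42)), -142)), Pow(-37368, -1)) = Mul(Add(15876, Add(-53, Rational(-167, 42), -142)), Rational(-1, 37368)) = Mul(Add(15876, Rational(-8357, 42)), Rational(-1, 37368)) = Mul(Rational(658435, 42), Rational(-1, 37368)) = Rational(-658435, 1569456)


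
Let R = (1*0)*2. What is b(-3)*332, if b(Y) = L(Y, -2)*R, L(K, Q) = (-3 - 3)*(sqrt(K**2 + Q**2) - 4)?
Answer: 0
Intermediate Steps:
R = 0 (R = 0*2 = 0)
L(K, Q) = 24 - 6*sqrt(K**2 + Q**2) (L(K, Q) = -6*(-4 + sqrt(K**2 + Q**2)) = 24 - 6*sqrt(K**2 + Q**2))
b(Y) = 0 (b(Y) = (24 - 6*sqrt(Y**2 + (-2)**2))*0 = (24 - 6*sqrt(Y**2 + 4))*0 = (24 - 6*sqrt(4 + Y**2))*0 = 0)
b(-3)*332 = 0*332 = 0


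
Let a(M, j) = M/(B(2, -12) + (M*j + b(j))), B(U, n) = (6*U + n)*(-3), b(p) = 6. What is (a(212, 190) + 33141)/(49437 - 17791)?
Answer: 667559269/637445378 ≈ 1.0472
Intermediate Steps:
B(U, n) = -18*U - 3*n (B(U, n) = (n + 6*U)*(-3) = -18*U - 3*n)
a(M, j) = M/(6 + M*j) (a(M, j) = M/((-18*2 - 3*(-12)) + (M*j + 6)) = M/((-36 + 36) + (6 + M*j)) = M/(0 + (6 + M*j)) = M/(6 + M*j))
(a(212, 190) + 33141)/(49437 - 17791) = (212/(6 + 212*190) + 33141)/(49437 - 17791) = (212/(6 + 40280) + 33141)/31646 = (212/40286 + 33141)*(1/31646) = (212*(1/40286) + 33141)*(1/31646) = (106/20143 + 33141)*(1/31646) = (667559269/20143)*(1/31646) = 667559269/637445378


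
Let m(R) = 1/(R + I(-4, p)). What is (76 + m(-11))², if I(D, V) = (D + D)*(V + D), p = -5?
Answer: 21501769/3721 ≈ 5778.5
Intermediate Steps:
I(D, V) = 2*D*(D + V) (I(D, V) = (2*D)*(D + V) = 2*D*(D + V))
m(R) = 1/(72 + R) (m(R) = 1/(R + 2*(-4)*(-4 - 5)) = 1/(R + 2*(-4)*(-9)) = 1/(R + 72) = 1/(72 + R))
(76 + m(-11))² = (76 + 1/(72 - 11))² = (76 + 1/61)² = (4637/61)² = 21501769/3721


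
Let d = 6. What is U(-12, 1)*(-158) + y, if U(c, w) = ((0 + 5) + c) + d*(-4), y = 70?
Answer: 4968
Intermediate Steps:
U(c, w) = -19 + c (U(c, w) = ((0 + 5) + c) + 6*(-4) = (5 + c) - 24 = -19 + c)
U(-12, 1)*(-158) + y = (-19 - 12)*(-158) + 70 = -31*(-158) + 70 = 4898 + 70 = 4968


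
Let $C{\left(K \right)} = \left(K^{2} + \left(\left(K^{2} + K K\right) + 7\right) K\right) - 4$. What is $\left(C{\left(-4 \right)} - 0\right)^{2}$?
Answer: $20736$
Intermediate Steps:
$C{\left(K \right)} = -4 + K^{2} + K \left(7 + 2 K^{2}\right)$ ($C{\left(K \right)} = \left(K^{2} + \left(\left(K^{2} + K^{2}\right) + 7\right) K\right) - 4 = \left(K^{2} + \left(2 K^{2} + 7\right) K\right) - 4 = \left(K^{2} + \left(7 + 2 K^{2}\right) K\right) - 4 = \left(K^{2} + K \left(7 + 2 K^{2}\right)\right) - 4 = -4 + K^{2} + K \left(7 + 2 K^{2}\right)$)
$\left(C{\left(-4 \right)} - 0\right)^{2} = \left(\left(-4 + \left(-4\right)^{2} + 2 \left(-4\right)^{3} + 7 \left(-4\right)\right) - 0\right)^{2} = \left(\left(-4 + 16 + 2 \left(-64\right) - 28\right) + 0\right)^{2} = \left(\left(-4 + 16 - 128 - 28\right) + 0\right)^{2} = \left(-144 + 0\right)^{2} = \left(-144\right)^{2} = 20736$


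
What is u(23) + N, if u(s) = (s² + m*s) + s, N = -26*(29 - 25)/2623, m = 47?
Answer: 4283255/2623 ≈ 1633.0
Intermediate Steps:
N = -104/2623 (N = -26*4*(1/2623) = -104*1/2623 = -104/2623 ≈ -0.039649)
u(s) = s² + 48*s (u(s) = (s² + 47*s) + s = s² + 48*s)
u(23) + N = 23*(48 + 23) - 104/2623 = 23*71 - 104/2623 = 1633 - 104/2623 = 4283255/2623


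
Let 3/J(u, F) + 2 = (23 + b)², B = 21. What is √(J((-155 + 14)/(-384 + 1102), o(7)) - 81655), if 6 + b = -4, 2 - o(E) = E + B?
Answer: I*√2277275794/167 ≈ 285.75*I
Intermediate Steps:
o(E) = -19 - E (o(E) = 2 - (E + 21) = 2 - (21 + E) = 2 + (-21 - E) = -19 - E)
b = -10 (b = -6 - 4 = -10)
J(u, F) = 3/167 (J(u, F) = 3/(-2 + (23 - 10)²) = 3/(-2 + 13²) = 3/(-2 + 169) = 3/167)
√(J((-155 + 14)/(-384 + 1102), o(7)) - 81655) = √(3/167 - 81655) = √(-13636382/167) = I*√2277275794/167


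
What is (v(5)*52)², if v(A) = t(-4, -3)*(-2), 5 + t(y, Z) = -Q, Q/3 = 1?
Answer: 692224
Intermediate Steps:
Q = 3 (Q = 3*1 = 3)
t(y, Z) = -8 (t(y, Z) = -5 - 1*3 = -5 - 3 = -8)
v(A) = 16 (v(A) = -8*(-2) = 16)
(v(5)*52)² = (16*52)² = 832² = 692224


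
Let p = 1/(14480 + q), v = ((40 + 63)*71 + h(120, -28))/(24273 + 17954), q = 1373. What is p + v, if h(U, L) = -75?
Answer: 114786241/669424631 ≈ 0.17147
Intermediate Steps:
v = 7238/42227 (v = ((40 + 63)*71 - 75)/(24273 + 17954) = (103*71 - 75)/42227 = (7313 - 75)*(1/42227) = 7238*(1/42227) = 7238/42227 ≈ 0.17141)
p = 1/15853 (p = 1/(14480 + 1373) = 1/15853 ≈ 6.3080e-5)
p + v = 1/15853 + 7238/42227 = 114786241/669424631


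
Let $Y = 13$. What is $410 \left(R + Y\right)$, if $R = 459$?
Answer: $193520$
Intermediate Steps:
$410 \left(R + Y\right) = 410 \left(459 + 13\right) = 410 \cdot 472 = 193520$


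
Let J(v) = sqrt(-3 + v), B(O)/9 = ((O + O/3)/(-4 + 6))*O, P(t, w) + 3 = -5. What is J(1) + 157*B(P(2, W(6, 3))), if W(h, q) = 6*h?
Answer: 60288 + I*sqrt(2) ≈ 60288.0 + 1.4142*I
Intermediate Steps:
P(t, w) = -8 (P(t, w) = -3 - 5 = -8)
B(O) = 6*O**2 (B(O) = 9*(((O + O/3)/(-4 + 6))*O) = 9*(((O + O*(1/3))/2)*O) = 9*(((O + O/3)*(1/2))*O) = 9*(((4*O/3)*(1/2))*O) = 9*((2*O/3)*O) = 9*(2*O**2/3) = 6*O**2)
J(1) + 157*B(P(2, W(6, 3))) = sqrt(-3 + 1) + 157*(6*(-8)**2) = sqrt(-2) + 157*(6*64) = I*sqrt(2) + 157*384 = I*sqrt(2) + 60288 = 60288 + I*sqrt(2)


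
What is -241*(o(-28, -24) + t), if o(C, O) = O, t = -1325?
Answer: 325109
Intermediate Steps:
-241*(o(-28, -24) + t) = -241*(-24 - 1325) = -241*(-1349) = 325109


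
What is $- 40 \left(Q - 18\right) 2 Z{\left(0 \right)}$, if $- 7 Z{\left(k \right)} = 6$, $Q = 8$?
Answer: $- \frac{4800}{7} \approx -685.71$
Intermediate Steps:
$Z{\left(k \right)} = - \frac{6}{7}$ ($Z{\left(k \right)} = \left(- \frac{1}{7}\right) 6 = - \frac{6}{7}$)
$- 40 \left(Q - 18\right) 2 Z{\left(0 \right)} = - 40 \left(8 - 18\right) 2 \left(- \frac{6}{7}\right) = - 40 \left(\left(-10\right) \left(- \frac{12}{7}\right)\right) = \left(-40\right) \frac{120}{7} = - \frac{4800}{7}$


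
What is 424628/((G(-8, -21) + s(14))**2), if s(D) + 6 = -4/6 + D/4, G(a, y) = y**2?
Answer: 15286608/6901129 ≈ 2.2151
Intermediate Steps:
s(D) = -20/3 + D/4 (s(D) = -6 + (-4/6 + D/4) = -6 + (-4*1/6 + D*(1/4)) = -6 + (-2/3 + D/4) = -20/3 + D/4)
424628/((G(-8, -21) + s(14))**2) = 424628/(((-21)**2 + (-20/3 + (1/4)*14))**2) = 424628/((441 + (-20/3 + 7/2))**2) = 424628/((441 - 19/6)**2) = 424628/((2627/6)**2) = 424628/(6901129/36) = 424628*(36/6901129) = 15286608/6901129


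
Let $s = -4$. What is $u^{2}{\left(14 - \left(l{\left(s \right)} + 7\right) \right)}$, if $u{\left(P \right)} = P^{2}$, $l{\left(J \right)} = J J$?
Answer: $6561$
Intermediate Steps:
$l{\left(J \right)} = J^{2}$
$u^{2}{\left(14 - \left(l{\left(s \right)} + 7\right) \right)} = \left(\left(14 - \left(\left(-4\right)^{2} + 7\right)\right)^{2}\right)^{2} = \left(\left(14 - \left(16 + 7\right)\right)^{2}\right)^{2} = \left(\left(14 - 23\right)^{2}\right)^{2} = \left(\left(-9\right)^{2}\right)^{2} = 81^{2} = 6561$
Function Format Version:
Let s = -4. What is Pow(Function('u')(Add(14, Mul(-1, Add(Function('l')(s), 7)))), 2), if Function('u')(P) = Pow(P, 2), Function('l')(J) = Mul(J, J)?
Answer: 6561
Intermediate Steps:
Function('l')(J) = Pow(J, 2)
Pow(Function('u')(Add(14, Mul(-1, Add(Function('l')(s), 7)))), 2) = Pow(Pow(Add(14, Mul(-1, Add(Pow(-4, 2), 7))), 2), 2) = Pow(Pow(Add(14, Mul(-1, Add(16, 7))), 2), 2) = Pow(Pow(Add(14, Mul(-1, 23)), 2), 2) = Pow(Pow(Add(14, -23), 2), 2) = Pow(Pow(-9, 2), 2) = Pow(81, 2) = 6561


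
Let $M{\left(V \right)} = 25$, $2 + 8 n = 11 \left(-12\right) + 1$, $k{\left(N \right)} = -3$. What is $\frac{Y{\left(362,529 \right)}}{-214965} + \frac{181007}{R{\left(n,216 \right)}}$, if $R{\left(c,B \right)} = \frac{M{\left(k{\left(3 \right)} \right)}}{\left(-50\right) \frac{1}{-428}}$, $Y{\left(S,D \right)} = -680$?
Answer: $\frac{457768415}{541206} \approx 845.83$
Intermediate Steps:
$n = - \frac{133}{8}$ ($n = - \frac{1}{4} + \frac{11 \left(-12\right) + 1}{8} = - \frac{1}{4} + \frac{-132 + 1}{8} = - \frac{1}{4} + \frac{1}{8} \left(-131\right) = - \frac{1}{4} - \frac{131}{8} = - \frac{133}{8} \approx -16.625$)
$R{\left(c,B \right)} = 214$ ($R{\left(c,B \right)} = \frac{25}{\left(-50\right) \frac{1}{-428}} = \frac{25}{\left(-50\right) \left(- \frac{1}{428}\right)} = \frac{25}{\frac{25}{214}} = 25 \cdot \frac{214}{25} = 214$)
$\frac{Y{\left(362,529 \right)}}{-214965} + \frac{181007}{R{\left(n,216 \right)}} = - \frac{680}{-214965} + \frac{181007}{214} = \left(-680\right) \left(- \frac{1}{214965}\right) + 181007 \cdot \frac{1}{214} = \frac{8}{2529} + \frac{181007}{214} = \frac{457768415}{541206}$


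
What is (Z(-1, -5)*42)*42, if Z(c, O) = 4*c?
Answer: -7056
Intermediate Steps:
(Z(-1, -5)*42)*42 = ((4*(-1))*42)*42 = -4*42*42 = -168*42 = -7056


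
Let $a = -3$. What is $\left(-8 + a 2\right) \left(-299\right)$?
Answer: $4186$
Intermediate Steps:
$\left(-8 + a 2\right) \left(-299\right) = \left(-8 - 6\right) \left(-299\right) = \left(-14\right) \left(-299\right) = 4186$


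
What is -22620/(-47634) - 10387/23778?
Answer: 7180667/188773542 ≈ 0.038038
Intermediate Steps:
-22620/(-47634) - 10387/23778 = -22620*(-1/47634) - 10387*1/23778 = 3770/7939 - 10387/23778 = 7180667/188773542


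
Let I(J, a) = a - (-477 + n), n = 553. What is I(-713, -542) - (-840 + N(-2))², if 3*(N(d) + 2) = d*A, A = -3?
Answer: -706218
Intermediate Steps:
N(d) = -2 - d (N(d) = -2 + (d*(-3))/3 = -2 + (-3*d)/3 = -2 - d)
I(J, a) = -76 + a (I(J, a) = a - (-477 + 553) = a - 1*76 = a - 76 = -76 + a)
I(-713, -542) - (-840 + N(-2))² = (-76 - 542) - (-840 + (-2 - 1*(-2)))² = -618 - (-840 + (-2 + 2))² = -618 - (-840 + 0)² = -618 - 1*(-840)² = -618 - 1*705600 = -618 - 705600 = -706218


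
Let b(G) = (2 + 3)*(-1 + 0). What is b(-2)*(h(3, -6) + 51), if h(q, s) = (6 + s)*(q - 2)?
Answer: -255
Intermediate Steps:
h(q, s) = (-2 + q)*(6 + s) (h(q, s) = (6 + s)*(-2 + q) = (-2 + q)*(6 + s))
b(G) = -5 (b(G) = 5*(-1) = -5)
b(-2)*(h(3, -6) + 51) = -5*((-12 - 2*(-6) + 6*3 + 3*(-6)) + 51) = -5*((-12 + 12 + 18 - 18) + 51) = -5*(0 + 51) = -5*51 = -255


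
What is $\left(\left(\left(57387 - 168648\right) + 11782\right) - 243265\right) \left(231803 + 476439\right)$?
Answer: $-242745696048$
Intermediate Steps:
$\left(\left(\left(57387 - 168648\right) + 11782\right) - 243265\right) \left(231803 + 476439\right) = \left(\left(-111261 + 11782\right) - 243265\right) 708242 = \left(-99479 - 243265\right) 708242 = \left(-342744\right) 708242 = -242745696048$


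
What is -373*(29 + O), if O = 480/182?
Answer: -1073867/91 ≈ -11801.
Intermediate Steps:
O = 240/91 (O = 480*(1/182) = 240/91 ≈ 2.6374)
-373*(29 + O) = -373*(29 + 240/91) = -373*2879/91 = -1073867/91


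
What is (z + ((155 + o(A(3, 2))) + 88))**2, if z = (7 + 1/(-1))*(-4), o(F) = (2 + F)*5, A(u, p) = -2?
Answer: 47961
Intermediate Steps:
o(F) = 10 + 5*F
z = -24 (z = (7 - 1)*(-4) = 6*(-4) = -24)
(z + ((155 + o(A(3, 2))) + 88))**2 = (-24 + ((155 + (10 + 5*(-2))) + 88))**2 = (-24 + ((155 + (10 - 10)) + 88))**2 = (-24 + ((155 + 0) + 88))**2 = (-24 + (155 + 88))**2 = (-24 + 243)**2 = 219**2 = 47961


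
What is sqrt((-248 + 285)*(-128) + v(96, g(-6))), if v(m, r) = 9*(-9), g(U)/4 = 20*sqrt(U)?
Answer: I*sqrt(4817) ≈ 69.405*I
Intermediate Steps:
g(U) = 80*sqrt(U) (g(U) = 4*(20*sqrt(U)) = 80*sqrt(U))
v(m, r) = -81
sqrt((-248 + 285)*(-128) + v(96, g(-6))) = sqrt((-248 + 285)*(-128) - 81) = sqrt(37*(-128) - 81) = sqrt(-4736 - 81) = sqrt(-4817) = I*sqrt(4817)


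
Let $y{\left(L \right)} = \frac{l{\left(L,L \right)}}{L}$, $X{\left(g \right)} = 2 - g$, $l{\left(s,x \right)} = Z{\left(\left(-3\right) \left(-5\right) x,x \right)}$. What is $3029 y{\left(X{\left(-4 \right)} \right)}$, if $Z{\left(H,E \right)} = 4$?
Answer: $\frac{6058}{3} \approx 2019.3$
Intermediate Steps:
$l{\left(s,x \right)} = 4$
$y{\left(L \right)} = \frac{4}{L}$
$3029 y{\left(X{\left(-4 \right)} \right)} = 3029 \frac{4}{2 - -4} = 3029 \frac{4}{2 + 4} = 3029 \cdot \frac{4}{6} = 3029 \cdot 4 \cdot \frac{1}{6} = 3029 \cdot \frac{2}{3} = \frac{6058}{3}$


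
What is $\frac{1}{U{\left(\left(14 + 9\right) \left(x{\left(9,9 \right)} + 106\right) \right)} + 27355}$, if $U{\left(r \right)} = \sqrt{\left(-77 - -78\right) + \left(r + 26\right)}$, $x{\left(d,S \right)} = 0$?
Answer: $\frac{5471}{149658712} - \frac{\sqrt{2465}}{748293560} \approx 3.649 \cdot 10^{-5}$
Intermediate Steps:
$U{\left(r \right)} = \sqrt{27 + r}$ ($U{\left(r \right)} = \sqrt{\left(-77 + 78\right) + \left(26 + r\right)} = \sqrt{1 + \left(26 + r\right)} = \sqrt{27 + r}$)
$\frac{1}{U{\left(\left(14 + 9\right) \left(x{\left(9,9 \right)} + 106\right) \right)} + 27355} = \frac{1}{\sqrt{27 + \left(14 + 9\right) \left(0 + 106\right)} + 27355} = \frac{1}{\sqrt{27 + 23 \cdot 106} + 27355} = \frac{1}{\sqrt{27 + 2438} + 27355} = \frac{1}{\sqrt{2465} + 27355} = \frac{1}{27355 + \sqrt{2465}}$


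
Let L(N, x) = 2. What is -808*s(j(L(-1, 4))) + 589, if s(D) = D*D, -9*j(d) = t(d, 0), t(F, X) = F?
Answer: 44477/81 ≈ 549.10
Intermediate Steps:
j(d) = -d/9
s(D) = D²
-808*s(j(L(-1, 4))) + 589 = -808*(-⅑*2)² + 589 = -808*(-2/9)² + 589 = -808*4/81 + 589 = -3232/81 + 589 = 44477/81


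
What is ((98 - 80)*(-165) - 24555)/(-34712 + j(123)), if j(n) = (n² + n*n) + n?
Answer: 27525/4331 ≈ 6.3553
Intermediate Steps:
j(n) = n + 2*n² (j(n) = (n² + n²) + n = 2*n² + n = n + 2*n²)
((98 - 80)*(-165) - 24555)/(-34712 + j(123)) = ((98 - 80)*(-165) - 24555)/(-34712 + 123*(1 + 2*123)) = (18*(-165) - 24555)/(-34712 + 123*(1 + 246)) = (-2970 - 24555)/(-34712 + 123*247) = -27525/(-34712 + 30381) = -27525/(-4331) = -27525*(-1/4331) = 27525/4331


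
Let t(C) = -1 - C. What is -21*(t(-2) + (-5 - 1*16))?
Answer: 420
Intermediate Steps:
-21*(t(-2) + (-5 - 1*16)) = -21*((-1 - 1*(-2)) + (-5 - 1*16)) = -21*((-1 + 2) + (-5 - 16)) = -21*(1 - 21) = -21*(-20) = 420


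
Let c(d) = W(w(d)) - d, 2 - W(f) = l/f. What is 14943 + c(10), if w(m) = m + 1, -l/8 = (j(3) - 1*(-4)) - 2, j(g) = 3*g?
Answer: 14943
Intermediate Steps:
l = -88 (l = -8*((3*3 - 1*(-4)) - 2) = -8*((9 + 4) - 2) = -8*(13 - 2) = -8*11 = -88)
w(m) = 1 + m
W(f) = 2 + 88/f (W(f) = 2 - (-88)/f = 2 + 88/f)
c(d) = 2 - d + 88/(1 + d) (c(d) = (2 + 88/(1 + d)) - d = 2 - d + 88/(1 + d))
14943 + c(10) = 14943 + (90 + 10 - 1*10²)/(1 + 10) = 14943 + (90 + 10 - 1*100)/11 = 14943 + (90 + 10 - 100)/11 = 14943 + (1/11)*0 = 14943 + 0 = 14943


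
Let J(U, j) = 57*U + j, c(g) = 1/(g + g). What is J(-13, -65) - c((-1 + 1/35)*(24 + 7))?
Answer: -1699013/2108 ≈ -805.98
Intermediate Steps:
c(g) = 1/(2*g)
J(U, j) = j + 57*U
J(-13, -65) - c((-1 + 1/35)*(24 + 7)) = (-65 + 57*(-13)) - 1/(2*((-1 + 1/35)*(24 + 7))) = (-65 - 741) - 1/(2*((-1 + 1/35)*31)) = -806 - 1/(2*((-34/35*31))) = -806 - 1/(2*(-1054/35)) = -806 - (-35)/(2*1054) = -806 - 1*(-35/2108) = -806 + 35/2108 = -1699013/2108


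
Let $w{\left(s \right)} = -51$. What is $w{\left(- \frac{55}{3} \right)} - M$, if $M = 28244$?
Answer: $-28295$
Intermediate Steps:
$w{\left(- \frac{55}{3} \right)} - M = -51 - 28244 = -28295$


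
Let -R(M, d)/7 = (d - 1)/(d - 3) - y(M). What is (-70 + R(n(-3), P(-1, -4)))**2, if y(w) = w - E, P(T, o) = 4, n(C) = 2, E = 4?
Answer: 11025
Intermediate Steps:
y(w) = -4 + w (y(w) = w - 1*4 = w - 4 = -4 + w)
R(M, d) = -28 + 7*M - 7*(-1 + d)/(-3 + d) (R(M, d) = -7*((d - 1)/(d - 3) - (-4 + M)) = -7*((-1 + d)/(-3 + d) + (4 - M)) = -7*(4 - M + (-1 + d)/(-3 + d)) = -28 + 7*M - 7*(-1 + d)/(-3 + d))
(-70 + R(n(-3), P(-1, -4)))**2 = (-70 + 7*(13 - 5*4 - 3*2 + 2*4)/(-3 + 4))**2 = (-70 + 7*(13 - 20 - 6 + 8)/1)**2 = (-70 + 7*1*(-5))**2 = (-70 - 35)**2 = (-105)**2 = 11025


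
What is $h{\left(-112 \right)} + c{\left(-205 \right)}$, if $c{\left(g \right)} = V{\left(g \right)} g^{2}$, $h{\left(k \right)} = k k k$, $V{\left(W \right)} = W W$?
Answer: $1764695697$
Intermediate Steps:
$V{\left(W \right)} = W^{2}$
$h{\left(k \right)} = k^{3}$ ($h{\left(k \right)} = k k^{2} = k^{3}$)
$c{\left(g \right)} = g^{4}$ ($c{\left(g \right)} = g^{2} g^{2} = g^{4}$)
$h{\left(-112 \right)} + c{\left(-205 \right)} = \left(-112\right)^{3} + \left(-205\right)^{4} = -1404928 + 1766100625 = 1764695697$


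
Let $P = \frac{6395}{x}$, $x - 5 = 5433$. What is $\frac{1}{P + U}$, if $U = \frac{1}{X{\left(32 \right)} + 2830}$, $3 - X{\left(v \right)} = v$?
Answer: $\frac{15231838}{17917833} \approx 0.85009$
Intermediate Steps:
$x = 5438$ ($x = 5 + 5433 = 5438$)
$X{\left(v \right)} = 3 - v$
$P = \frac{6395}{5438} \approx 1.176$
$U = \frac{1}{2801}$ ($U = \frac{1}{\left(3 - 32\right) + 2830} = \frac{1}{-29 + 2830} = \frac{1}{2801} \approx 0.00035702$)
$\frac{1}{P + U} = \frac{1}{\frac{6395}{5438} + \frac{1}{2801}} = \frac{1}{\frac{17917833}{15231838}} = \frac{15231838}{17917833}$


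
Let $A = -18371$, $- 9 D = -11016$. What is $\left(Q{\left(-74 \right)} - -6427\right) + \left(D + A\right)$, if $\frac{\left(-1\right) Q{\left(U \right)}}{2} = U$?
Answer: $-10572$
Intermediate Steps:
$D = 1224$ ($D = \left(- \frac{1}{9}\right) \left(-11016\right) = 1224$)
$Q{\left(U \right)} = - 2 U$
$\left(Q{\left(-74 \right)} - -6427\right) + \left(D + A\right) = \left(\left(-2\right) \left(-74\right) - -6427\right) + \left(1224 - 18371\right) = \left(148 + 6427\right) - 17147 = 6575 - 17147 = -10572$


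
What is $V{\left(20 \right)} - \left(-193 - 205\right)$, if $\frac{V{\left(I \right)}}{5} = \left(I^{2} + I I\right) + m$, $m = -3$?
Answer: $4383$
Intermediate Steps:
$V{\left(I \right)} = -15 + 10 I^{2}$ ($V{\left(I \right)} = 5 \left(\left(I^{2} + I I\right) - 3\right) = 5 \left(\left(I^{2} + I^{2}\right) - 3\right) = 5 \left(2 I^{2} - 3\right) = 5 \left(-3 + 2 I^{2}\right) = -15 + 10 I^{2}$)
$V{\left(20 \right)} - \left(-193 - 205\right) = \left(-15 + 10 \cdot 20^{2}\right) - \left(-193 - 205\right) = \left(-15 + 10 \cdot 400\right) - -398 = \left(-15 + 4000\right) + 398 = 3985 + 398 = 4383$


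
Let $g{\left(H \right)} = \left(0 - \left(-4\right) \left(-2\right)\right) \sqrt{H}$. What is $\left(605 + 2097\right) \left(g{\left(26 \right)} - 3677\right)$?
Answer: $-9935254 - 21616 \sqrt{26} \approx -1.0045 \cdot 10^{7}$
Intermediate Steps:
$g{\left(H \right)} = - 8 \sqrt{H}$ ($g{\left(H \right)} = \left(0 - 8\right) \sqrt{H} = - 8 \sqrt{H}$)
$\left(605 + 2097\right) \left(g{\left(26 \right)} - 3677\right) = \left(605 + 2097\right) \left(- 8 \sqrt{26} - 3677\right) = 2702 \left(-3677 - 8 \sqrt{26}\right) = -9935254 - 21616 \sqrt{26}$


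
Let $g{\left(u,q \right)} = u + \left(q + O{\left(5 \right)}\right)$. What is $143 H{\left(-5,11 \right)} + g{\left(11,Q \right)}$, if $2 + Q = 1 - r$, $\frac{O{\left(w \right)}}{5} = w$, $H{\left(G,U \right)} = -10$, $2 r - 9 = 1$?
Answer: $-1400$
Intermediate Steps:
$r = 5$ ($r = \frac{9}{2} + \frac{1}{2} \cdot 1 = \frac{9}{2} + \frac{1}{2} = 5$)
$O{\left(w \right)} = 5 w$
$Q = -6$ ($Q = -2 + \left(1 - 5\right) = -2 - 4 = -6$)
$g{\left(u,q \right)} = 25 + q + u$ ($g{\left(u,q \right)} = u + \left(q + 5 \cdot 5\right) = u + \left(q + 25\right) = u + \left(25 + q\right) = 25 + q + u$)
$143 H{\left(-5,11 \right)} + g{\left(11,Q \right)} = 143 \left(-10\right) + \left(25 - 6 + 11\right) = -1430 + 30 = -1400$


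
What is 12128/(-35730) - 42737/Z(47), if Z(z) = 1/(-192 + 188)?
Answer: 3053979956/17865 ≈ 1.7095e+5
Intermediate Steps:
Z(z) = -¼ (Z(z) = 1/(-4) = -¼)
12128/(-35730) - 42737/Z(47) = 12128/(-35730) - 42737/(-¼) = 12128*(-1/35730) - 42737*(-4) = -6064/17865 + 170948 = 3053979956/17865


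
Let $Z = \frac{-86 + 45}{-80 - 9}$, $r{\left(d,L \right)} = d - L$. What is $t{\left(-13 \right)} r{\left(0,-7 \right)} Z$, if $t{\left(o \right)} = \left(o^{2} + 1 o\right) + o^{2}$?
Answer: $\frac{93275}{89} \approx 1048.0$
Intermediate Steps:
$Z = \frac{41}{89}$ ($Z = - \frac{41}{-89} = \left(-41\right) \left(- \frac{1}{89}\right) = \frac{41}{89} \approx 0.46067$)
$t{\left(o \right)} = o + 2 o^{2}$ ($t{\left(o \right)} = \left(o^{2} + o\right) + o^{2} = \left(o + o^{2}\right) + o^{2} = o + 2 o^{2}$)
$t{\left(-13 \right)} r{\left(0,-7 \right)} Z = - 13 \left(1 + 2 \left(-13\right)\right) \left(0 - -7\right) \frac{41}{89} = - 13 \left(1 - 26\right) \left(0 + 7\right) \frac{41}{89} = \left(-13\right) \left(-25\right) 7 \cdot \frac{41}{89} = 325 \cdot 7 \cdot \frac{41}{89} = 2275 \cdot \frac{41}{89} = \frac{93275}{89}$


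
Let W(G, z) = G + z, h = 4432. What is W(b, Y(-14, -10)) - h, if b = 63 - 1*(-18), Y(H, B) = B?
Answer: -4361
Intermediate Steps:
b = 81 (b = 63 + 18 = 81)
W(b, Y(-14, -10)) - h = (81 - 10) - 1*4432 = 71 - 4432 = -4361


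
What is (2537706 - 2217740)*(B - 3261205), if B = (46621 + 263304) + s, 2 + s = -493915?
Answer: -1102345903302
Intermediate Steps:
s = -493917 (s = -2 - 493915 = -493917)
B = -183992 (B = (46621 + 263304) - 493917 = 309925 - 493917 = -183992)
(2537706 - 2217740)*(B - 3261205) = (2537706 - 2217740)*(-183992 - 3261205) = 319966*(-3445197) = -1102345903302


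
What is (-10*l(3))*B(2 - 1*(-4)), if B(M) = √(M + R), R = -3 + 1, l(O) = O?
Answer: -60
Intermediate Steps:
R = -2
B(M) = √(-2 + M) (B(M) = √(M - 2) = √(-2 + M))
(-10*l(3))*B(2 - 1*(-4)) = (-10*3)*√(-2 + (2 - 1*(-4))) = -30*√(-2 + (2 + 4)) = -30*√(-2 + 6) = -30*√4 = -30*2 = -60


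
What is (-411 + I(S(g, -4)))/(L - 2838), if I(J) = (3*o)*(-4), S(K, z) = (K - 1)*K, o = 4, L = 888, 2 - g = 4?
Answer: 153/650 ≈ 0.23538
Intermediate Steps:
g = -2 (g = 2 - 1*4 = 2 - 4 = -2)
S(K, z) = K*(-1 + K) (S(K, z) = (-1 + K)*K = K*(-1 + K))
I(J) = -48 (I(J) = (3*4)*(-4) = 12*(-4) = -48)
(-411 + I(S(g, -4)))/(L - 2838) = (-411 - 48)/(888 - 2838) = -459/(-1950) = -459*(-1/1950) = 153/650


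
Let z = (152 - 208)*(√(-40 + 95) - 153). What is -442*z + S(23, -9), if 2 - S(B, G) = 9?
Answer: -3787063 + 24752*√55 ≈ -3.6035e+6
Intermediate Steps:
S(B, G) = -7 (S(B, G) = 2 - 1*9 = 2 - 9 = -7)
z = 8568 - 56*√55 (z = -56*(√55 - 153) = -56*(-153 + √55) = 8568 - 56*√55 ≈ 8152.7)
-442*z + S(23, -9) = -442*(8568 - 56*√55) - 7 = (-3787056 + 24752*√55) - 7 = -3787063 + 24752*√55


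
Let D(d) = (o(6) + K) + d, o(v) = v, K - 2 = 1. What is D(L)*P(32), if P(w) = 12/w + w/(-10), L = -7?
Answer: -113/20 ≈ -5.6500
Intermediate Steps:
K = 3 (K = 2 + 1 = 3)
P(w) = 12/w - w/10 (P(w) = 12/w + w*(-1/10) = 12/w - w/10)
D(d) = 9 + d (D(d) = (6 + 3) + d = 9 + d)
D(L)*P(32) = (9 - 7)*(12/32 - 1/10*32) = 2*(12*(1/32) - 16/5) = 2*(3/8 - 16/5) = 2*(-113/40) = -113/20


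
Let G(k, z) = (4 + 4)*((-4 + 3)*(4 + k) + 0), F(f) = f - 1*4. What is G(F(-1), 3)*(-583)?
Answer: -4664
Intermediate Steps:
F(f) = -4 + f (F(f) = f - 4 = -4 + f)
G(k, z) = -32 - 8*k (G(k, z) = 8*(-(4 + k) + 0) = 8*((-4 - k) + 0) = 8*(-4 - k) = -32 - 8*k)
G(F(-1), 3)*(-583) = (-32 - 8*(-4 - 1))*(-583) = (-32 - 8*(-5))*(-583) = (-32 + 40)*(-583) = 8*(-583) = -4664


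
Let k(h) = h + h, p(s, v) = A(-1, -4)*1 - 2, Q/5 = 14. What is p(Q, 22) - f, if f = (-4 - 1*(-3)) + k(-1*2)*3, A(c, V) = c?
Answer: 10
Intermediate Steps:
Q = 70 (Q = 5*14 = 70)
p(s, v) = -3 (p(s, v) = -1*1 - 2 = -1 - 2 = -3)
k(h) = 2*h
f = -13 (f = (-4 - 1*(-3)) + (2*(-1*2))*3 = (-4 + 3) + (2*(-2))*3 = -1 - 4*3 = -1 - 12 = -13)
p(Q, 22) - f = -3 - 1*(-13) = -3 + 13 = 10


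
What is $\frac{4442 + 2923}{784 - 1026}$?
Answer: $- \frac{7365}{242} \approx -30.434$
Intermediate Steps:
$\frac{4442 + 2923}{784 - 1026} = \frac{7365}{-242} = 7365 \left(- \frac{1}{242}\right) = - \frac{7365}{242}$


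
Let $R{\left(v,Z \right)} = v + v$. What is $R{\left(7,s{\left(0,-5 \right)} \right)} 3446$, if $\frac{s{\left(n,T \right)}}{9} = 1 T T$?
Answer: $48244$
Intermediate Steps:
$s{\left(n,T \right)} = 9 T^{2}$ ($s{\left(n,T \right)} = 9 \cdot 1 T T = 9 T T = 9 T^{2}$)
$R{\left(v,Z \right)} = 2 v$
$R{\left(7,s{\left(0,-5 \right)} \right)} 3446 = 2 \cdot 7 \cdot 3446 = 14 \cdot 3446 = 48244$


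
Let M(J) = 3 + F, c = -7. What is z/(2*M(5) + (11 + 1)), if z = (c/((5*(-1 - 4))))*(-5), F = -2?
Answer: -1/10 ≈ -0.10000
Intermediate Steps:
M(J) = 1 (M(J) = 3 - 2 = 1)
z = -7/5 (z = -7*1/(5*(-1 - 4))*(-5) = -7/(5*(-5))*(-5) = -7/(-25)*(-5) = -7*(-1/25)*(-5) = (7/25)*(-5) = -7/5 ≈ -1.4000)
z/(2*M(5) + (11 + 1)) = -7/5/(2*1 + (11 + 1)) = -7/5/(2 + 12) = -7/5/14 = (1/14)*(-7/5) = -1/10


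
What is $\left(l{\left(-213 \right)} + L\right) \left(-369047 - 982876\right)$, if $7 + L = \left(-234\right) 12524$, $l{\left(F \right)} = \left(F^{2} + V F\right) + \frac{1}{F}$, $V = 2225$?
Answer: $\frac{322435946387048}{71} \approx 4.5413 \cdot 10^{12}$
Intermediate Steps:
$l{\left(F \right)} = \frac{1}{F} + F^{2} + 2225 F$ ($l{\left(F \right)} = \left(F^{2} + 2225 F\right) + \frac{1}{F} = \frac{1}{F} + F^{2} + 2225 F$)
$L = -2930623$ ($L = -7 - 2930616 = -2930623$)
$\left(l{\left(-213 \right)} + L\right) \left(-369047 - 982876\right) = \left(\frac{1 + \left(-213\right)^{2} \left(2225 - 213\right)}{-213} - 2930623\right) \left(-369047 - 982876\right) = \left(- \frac{1 + 45369 \cdot 2012}{213} - 2930623\right) \left(-1351923\right) = \left(- \frac{1 + 91282428}{213} - 2930623\right) \left(-1351923\right) = \left(\left(- \frac{1}{213}\right) 91282429 - 2930623\right) \left(-1351923\right) = \left(- \frac{91282429}{213} - 2930623\right) \left(-1351923\right) = \left(- \frac{715505128}{213}\right) \left(-1351923\right) = \frac{322435946387048}{71}$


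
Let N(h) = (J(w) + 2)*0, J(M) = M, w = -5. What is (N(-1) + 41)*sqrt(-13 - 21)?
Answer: 41*I*sqrt(34) ≈ 239.07*I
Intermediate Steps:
N(h) = 0 (N(h) = (-5 + 2)*0 = -3*0 = 0)
(N(-1) + 41)*sqrt(-13 - 21) = (0 + 41)*sqrt(-13 - 21) = 41*sqrt(-34) = 41*(I*sqrt(34)) = 41*I*sqrt(34)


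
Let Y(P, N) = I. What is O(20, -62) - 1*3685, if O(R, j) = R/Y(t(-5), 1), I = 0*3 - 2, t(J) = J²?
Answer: -3695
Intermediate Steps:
I = -2 (I = 0 - 2 = -2)
Y(P, N) = -2
O(R, j) = -R/2 (O(R, j) = R/(-2) = R*(-½) = -R/2)
O(20, -62) - 1*3685 = -½*20 - 1*3685 = -10 - 3685 = -3695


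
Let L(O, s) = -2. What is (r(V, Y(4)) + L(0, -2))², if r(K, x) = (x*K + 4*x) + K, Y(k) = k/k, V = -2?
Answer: 4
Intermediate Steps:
Y(k) = 1
r(K, x) = K + 4*x + K*x (r(K, x) = (K*x + 4*x) + K = (4*x + K*x) + K = K + 4*x + K*x)
(r(V, Y(4)) + L(0, -2))² = ((-2 + 4*1 - 2*1) - 2)² = ((-2 + 4 - 2) - 2)² = (0 - 2)² = (-2)² = 4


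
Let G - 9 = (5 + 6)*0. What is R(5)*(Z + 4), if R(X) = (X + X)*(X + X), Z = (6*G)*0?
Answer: 400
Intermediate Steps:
G = 9 (G = 9 + (5 + 6)*0 = 9 + 11*0 = 9 + 0 = 9)
Z = 0 (Z = (6*9)*0 = 54*0 = 0)
R(X) = 4*X**2 (R(X) = (2*X)*(2*X) = 4*X**2)
R(5)*(Z + 4) = (4*5**2)*(0 + 4) = (4*25)*4 = 100*4 = 400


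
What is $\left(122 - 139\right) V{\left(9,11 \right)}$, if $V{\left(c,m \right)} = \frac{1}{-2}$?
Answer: $\frac{17}{2} \approx 8.5$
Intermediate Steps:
$V{\left(c,m \right)} = - \frac{1}{2}$
$\left(122 - 139\right) V{\left(9,11 \right)} = \left(122 - 139\right) \left(- \frac{1}{2}\right) = \left(-17\right) \left(- \frac{1}{2}\right) = \frac{17}{2}$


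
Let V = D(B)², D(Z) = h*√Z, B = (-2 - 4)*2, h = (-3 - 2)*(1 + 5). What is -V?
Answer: 10800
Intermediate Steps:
h = -30 (h = -5*6 = -30)
B = -12 (B = -6*2 = -12)
D(Z) = -30*√Z
V = -10800 (V = (-60*I*√3)² = -10800)
-V = -1*(-10800) = 10800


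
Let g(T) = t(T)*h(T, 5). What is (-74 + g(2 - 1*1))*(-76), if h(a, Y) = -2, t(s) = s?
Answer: 5776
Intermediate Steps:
g(T) = -2*T (g(T) = T*(-2) = -2*T)
(-74 + g(2 - 1*1))*(-76) = (-74 - 2*(2 - 1*1))*(-76) = (-74 - 2*(2 - 1))*(-76) = (-74 - 2*1)*(-76) = (-74 - 2)*(-76) = -76*(-76) = 5776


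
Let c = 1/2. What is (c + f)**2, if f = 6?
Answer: 169/4 ≈ 42.250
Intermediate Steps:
c = 1/2 ≈ 0.50000
(c + f)**2 = (1/2 + 6)**2 = (13/2)**2 = 169/4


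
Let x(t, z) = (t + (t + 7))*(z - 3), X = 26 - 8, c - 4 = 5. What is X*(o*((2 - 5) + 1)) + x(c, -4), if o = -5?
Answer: 5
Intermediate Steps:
c = 9 (c = 4 + 5 = 9)
X = 18
x(t, z) = (-3 + z)*(7 + 2*t) (x(t, z) = (t + (7 + t))*(-3 + z) = (7 + 2*t)*(-3 + z) = (-3 + z)*(7 + 2*t))
X*(o*((2 - 5) + 1)) + x(c, -4) = 18*(-5*((2 - 5) + 1)) + (-21 - 6*9 + 7*(-4) + 2*9*(-4)) = 18*(-5*(-3 + 1)) + (-21 - 54 - 28 - 72) = 18*(-5*(-2)) - 175 = 18*10 - 175 = 180 - 175 = 5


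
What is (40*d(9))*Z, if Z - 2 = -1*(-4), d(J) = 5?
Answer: 1200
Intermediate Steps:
Z = 6 (Z = 2 - 1*(-4) = 2 + 4 = 6)
(40*d(9))*Z = (40*5)*6 = 200*6 = 1200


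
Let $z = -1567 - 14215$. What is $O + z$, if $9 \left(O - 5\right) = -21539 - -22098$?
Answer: $- \frac{141434}{9} \approx -15715.0$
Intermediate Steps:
$O = \frac{604}{9}$ ($O = 5 + \frac{-21539 - -22098}{9} = 5 + \frac{-21539 + 22098}{9} = 5 + \frac{1}{9} \cdot 559 = 5 + \frac{559}{9} = \frac{604}{9} \approx 67.111$)
$z = -15782$ ($z = -1567 - 14215 = -15782$)
$O + z = \frac{604}{9} - 15782 = - \frac{141434}{9}$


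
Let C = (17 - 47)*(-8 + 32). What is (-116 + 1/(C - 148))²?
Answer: 10138274721/753424 ≈ 13456.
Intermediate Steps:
C = -720 (C = -30*24 = -720)
(-116 + 1/(C - 148))² = (-116 + 1/(-720 - 148))² = (-116 + 1/(-868))² = (-116 - 1/868)² = (-100689/868)² = 10138274721/753424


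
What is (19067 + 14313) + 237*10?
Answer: 35750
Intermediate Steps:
(19067 + 14313) + 237*10 = 33380 + 2370 = 35750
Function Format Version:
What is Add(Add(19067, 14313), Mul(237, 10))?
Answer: 35750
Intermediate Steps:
Add(Add(19067, 14313), Mul(237, 10)) = Add(33380, 2370) = 35750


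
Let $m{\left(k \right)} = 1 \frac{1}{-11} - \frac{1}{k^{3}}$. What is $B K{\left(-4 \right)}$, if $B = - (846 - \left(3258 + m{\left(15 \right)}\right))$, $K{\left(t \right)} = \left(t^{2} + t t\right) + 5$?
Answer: $\frac{3313058218}{37125} \approx 89241.0$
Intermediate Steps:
$m{\left(k \right)} = - \frac{1}{11} - \frac{1}{k^{3}}$ ($m{\left(k \right)} = 1 \left(- \frac{1}{11}\right) - \frac{1}{k^{3}} = - \frac{1}{11} - \frac{1}{k^{3}}$)
$K{\left(t \right)} = 5 + 2 t^{2}$ ($K{\left(t \right)} = \left(t^{2} + t^{2}\right) + 5 = 2 t^{2} + 5 = 5 + 2 t^{2}$)
$B = \frac{89542114}{37125}$ ($B = - (846 - \left(3258 - \frac{3386}{37125}\right)) = - (846 - \frac{120949864}{37125}) = \left(-1\right) \left(- \frac{89542114}{37125}\right) = \frac{89542114}{37125} \approx 2411.9$)
$B K{\left(-4 \right)} = \frac{89542114 \left(5 + 2 \left(-4\right)^{2}\right)}{37125} = \frac{89542114 \left(5 + 2 \cdot 16\right)}{37125} = \frac{89542114 \left(5 + 32\right)}{37125} = \frac{89542114}{37125} \cdot 37 = \frac{3313058218}{37125}$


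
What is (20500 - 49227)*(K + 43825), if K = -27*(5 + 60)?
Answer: -1208544890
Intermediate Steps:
K = -1755 (K = -27*65 = -1755)
(20500 - 49227)*(K + 43825) = (20500 - 49227)*(-1755 + 43825) = -28727*42070 = -1208544890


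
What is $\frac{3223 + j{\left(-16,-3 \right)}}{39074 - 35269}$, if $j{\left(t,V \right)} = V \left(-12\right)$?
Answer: $\frac{3259}{3805} \approx 0.8565$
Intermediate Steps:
$j{\left(t,V \right)} = - 12 V$
$\frac{3223 + j{\left(-16,-3 \right)}}{39074 - 35269} = \frac{3223 - -36}{39074 - 35269} = \frac{3223 + 36}{3805} = 3259 \cdot \frac{1}{3805} = \frac{3259}{3805}$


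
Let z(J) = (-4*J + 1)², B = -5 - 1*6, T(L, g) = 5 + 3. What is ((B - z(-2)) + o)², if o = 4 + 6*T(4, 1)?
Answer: 1600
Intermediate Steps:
T(L, g) = 8
o = 52 (o = 4 + 6*8 = 4 + 48 = 52)
B = -11 (B = -5 - 6 = -11)
z(J) = (1 - 4*J)²
((B - z(-2)) + o)² = ((-11 - (-1 + 4*(-2))²) + 52)² = ((-11 - (-1 - 8)²) + 52)² = ((-11 - 1*(-9)²) + 52)² = ((-11 - 1*81) + 52)² = ((-11 - 81) + 52)² = (-92 + 52)² = (-40)² = 1600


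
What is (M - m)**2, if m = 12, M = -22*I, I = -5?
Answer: 9604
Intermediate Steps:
M = 110 (M = -22*(-5) = 110)
(M - m)**2 = (110 - 1*12)**2 = (110 - 12)**2 = 98**2 = 9604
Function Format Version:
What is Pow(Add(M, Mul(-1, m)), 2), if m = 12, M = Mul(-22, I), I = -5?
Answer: 9604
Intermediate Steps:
M = 110 (M = Mul(-22, -5) = 110)
Pow(Add(M, Mul(-1, m)), 2) = Pow(Add(110, Mul(-1, 12)), 2) = Pow(Add(110, -12), 2) = Pow(98, 2) = 9604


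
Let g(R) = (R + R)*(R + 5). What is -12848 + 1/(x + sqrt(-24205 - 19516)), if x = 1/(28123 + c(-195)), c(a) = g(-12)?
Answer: -449595765351389405/34993443754002 - 800380681*I*sqrt(43721)/34993443754002 ≈ -12848.0 - 0.0047825*I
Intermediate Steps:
g(R) = 2*R*(5 + R) (g(R) = (2*R)*(5 + R) = 2*R*(5 + R))
c(a) = 168 (c(a) = 2*(-12)*(5 - 12) = 2*(-12)*(-7) = 168)
x = 1/28291 (x = 1/(28123 + 168) = 1/28291 ≈ 3.5347e-5)
-12848 + 1/(x + sqrt(-24205 - 19516)) = -12848 + 1/(1/28291 + sqrt(-24205 - 19516)) = -12848 + 1/(1/28291 + sqrt(-43721)) = -12848 + 1/(1/28291 + I*sqrt(43721))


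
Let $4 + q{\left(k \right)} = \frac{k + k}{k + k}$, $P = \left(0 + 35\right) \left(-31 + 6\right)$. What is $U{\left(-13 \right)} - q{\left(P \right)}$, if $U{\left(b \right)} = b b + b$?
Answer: $159$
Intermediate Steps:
$U{\left(b \right)} = b + b^{2}$ ($U{\left(b \right)} = b^{2} + b = b + b^{2}$)
$P = -875$ ($P = 35 \left(-25\right) = -875$)
$q{\left(k \right)} = -3$ ($q{\left(k \right)} = -4 + \frac{k + k}{k + k} = -4 + \frac{2 k}{2 k} = -4 + 2 k \frac{1}{2 k} = -4 + 1 = -3$)
$U{\left(-13 \right)} - q{\left(P \right)} = - 13 \left(1 - 13\right) - -3 = \left(-13\right) \left(-12\right) + 3 = 156 + 3 = 159$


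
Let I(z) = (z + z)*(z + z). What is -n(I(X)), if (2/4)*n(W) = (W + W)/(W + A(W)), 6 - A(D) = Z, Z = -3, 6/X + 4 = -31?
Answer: -64/1241 ≈ -0.051571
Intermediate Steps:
X = -6/35 (X = 6/(-4 - 31) = 6/(-35) = 6*(-1/35) = -6/35 ≈ -0.17143)
I(z) = 4*z**2 (I(z) = (2*z)*(2*z) = 4*z**2)
A(D) = 9 (A(D) = 6 - 1*(-3) = 6 + 3 = 9)
n(W) = 4*W/(9 + W) (n(W) = 2*((W + W)/(W + 9)) = 2*((2*W)/(9 + W)) = 2*(2*W/(9 + W)) = 4*W/(9 + W))
-n(I(X)) = -4*4*(-6/35)**2/(9 + 4*(-6/35)**2) = -4*4*(36/1225)/(9 + 4*(36/1225)) = -4*144/(1225*(9 + 144/1225)) = -4*144/(1225*11169/1225) = -4*144*1225/(1225*11169) = -1*64/1241 = -64/1241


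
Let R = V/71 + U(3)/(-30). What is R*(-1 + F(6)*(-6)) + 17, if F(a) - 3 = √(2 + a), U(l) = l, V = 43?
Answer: 5249/710 - 2154*√2/355 ≈ -1.1879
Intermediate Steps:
F(a) = 3 + √(2 + a)
R = 359/710 (R = 43/71 + 3/(-30) = 43*(1/71) + 3*(-1/30) = 43/71 - ⅒ = 359/710 ≈ 0.50563)
R*(-1 + F(6)*(-6)) + 17 = 359*(-1 + (3 + √(2 + 6))*(-6))/710 + 17 = 359*(-1 + (3 + √8)*(-6))/710 + 17 = 359*(-1 + (3 + 2*√2)*(-6))/710 + 17 = 359*(-1 + (-18 - 12*√2))/710 + 17 = 359*(-19 - 12*√2)/710 + 17 = (-6821/710 - 2154*√2/355) + 17 = 5249/710 - 2154*√2/355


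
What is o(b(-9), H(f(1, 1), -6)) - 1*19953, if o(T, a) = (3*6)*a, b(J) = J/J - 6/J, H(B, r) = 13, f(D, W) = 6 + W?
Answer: -19719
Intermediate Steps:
b(J) = 1 - 6/J
o(T, a) = 18*a
o(b(-9), H(f(1, 1), -6)) - 1*19953 = 18*13 - 1*19953 = 234 - 19953 = -19719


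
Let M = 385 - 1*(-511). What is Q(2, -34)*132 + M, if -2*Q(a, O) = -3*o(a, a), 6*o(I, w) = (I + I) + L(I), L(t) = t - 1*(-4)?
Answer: 1226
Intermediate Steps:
L(t) = 4 + t (L(t) = t + 4 = 4 + t)
o(I, w) = ⅔ + I/2 (o(I, w) = ((I + I) + (4 + I))/6 = (2*I + (4 + I))/6 = (4 + 3*I)/6 = ⅔ + I/2)
M = 896 (M = 385 + 511 = 896)
Q(a, O) = 1 + 3*a/4 (Q(a, O) = -(-3)*(⅔ + a/2)/2 = -(-2 - 3*a/2)/2 = 1 + 3*a/4)
Q(2, -34)*132 + M = (1 + (¾)*2)*132 + 896 = (1 + 3/2)*132 + 896 = (5/2)*132 + 896 = 330 + 896 = 1226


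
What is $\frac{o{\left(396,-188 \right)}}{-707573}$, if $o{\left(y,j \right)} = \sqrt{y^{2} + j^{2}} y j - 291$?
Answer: $\frac{291}{707573} + \frac{297792 \sqrt{12010}}{707573} \approx 46.123$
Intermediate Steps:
$o{\left(y,j \right)} = -291 + j y \sqrt{j^{2} + y^{2}}$ ($o{\left(y,j \right)} = \sqrt{j^{2} + y^{2}} y j - 291 = y \sqrt{j^{2} + y^{2}} j - 291 = j y \sqrt{j^{2} + y^{2}} - 291 = -291 + j y \sqrt{j^{2} + y^{2}}$)
$\frac{o{\left(396,-188 \right)}}{-707573} = \frac{-291 - 74448 \sqrt{\left(-188\right)^{2} + 396^{2}}}{-707573} = \left(-291 - 74448 \sqrt{35344 + 156816}\right) \left(- \frac{1}{707573}\right) = \left(-291 - 74448 \sqrt{192160}\right) \left(- \frac{1}{707573}\right) = \left(-291 - 74448 \cdot 4 \sqrt{12010}\right) \left(- \frac{1}{707573}\right) = \left(-291 - 297792 \sqrt{12010}\right) \left(- \frac{1}{707573}\right) = \frac{291}{707573} + \frac{297792 \sqrt{12010}}{707573}$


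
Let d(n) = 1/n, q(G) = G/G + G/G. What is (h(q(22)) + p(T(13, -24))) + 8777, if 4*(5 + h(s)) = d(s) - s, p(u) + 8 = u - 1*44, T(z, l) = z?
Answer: 69861/8 ≈ 8732.6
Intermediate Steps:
q(G) = 2 (q(G) = 1 + 1 = 2)
p(u) = -52 + u (p(u) = -8 + (u - 1*44) = -8 + (u - 44) = -8 + (-44 + u) = -52 + u)
h(s) = -5 - s/4 + 1/(4*s) (h(s) = -5 + (1/s - s)/4 = -5 + (-s/4 + 1/(4*s)) = -5 - s/4 + 1/(4*s))
(h(q(22)) + p(T(13, -24))) + 8777 = ((¼)*(1 - 1*2*(20 + 2))/2 + (-52 + 13)) + 8777 = ((¼)*(½)*(1 - 1*2*22) - 39) + 8777 = ((¼)*(½)*(1 - 44) - 39) + 8777 = ((¼)*(½)*(-43) - 39) + 8777 = (-43/8 - 39) + 8777 = -355/8 + 8777 = 69861/8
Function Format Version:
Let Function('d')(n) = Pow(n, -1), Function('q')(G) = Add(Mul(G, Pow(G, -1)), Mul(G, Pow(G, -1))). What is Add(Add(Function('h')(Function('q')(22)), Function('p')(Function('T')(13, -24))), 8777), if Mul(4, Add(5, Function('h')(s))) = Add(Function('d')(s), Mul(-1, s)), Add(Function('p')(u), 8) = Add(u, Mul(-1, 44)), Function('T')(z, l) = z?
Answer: Rational(69861, 8) ≈ 8732.6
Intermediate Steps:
Function('q')(G) = 2 (Function('q')(G) = Add(1, 1) = 2)
Function('p')(u) = Add(-52, u) (Function('p')(u) = Add(-8, Add(u, Mul(-1, 44))) = Add(-8, Add(u, -44)) = Add(-8, Add(-44, u)) = Add(-52, u))
Function('h')(s) = Add(-5, Mul(Rational(-1, 4), s), Mul(Rational(1, 4), Pow(s, -1))) (Function('h')(s) = Add(-5, Mul(Rational(1, 4), Add(Pow(s, -1), Mul(-1, s)))) = Add(-5, Add(Mul(Rational(-1, 4), s), Mul(Rational(1, 4), Pow(s, -1)))) = Add(-5, Mul(Rational(-1, 4), s), Mul(Rational(1, 4), Pow(s, -1))))
Add(Add(Function('h')(Function('q')(22)), Function('p')(Function('T')(13, -24))), 8777) = Add(Add(Mul(Rational(1, 4), Pow(2, -1), Add(1, Mul(-1, 2, Add(20, 2)))), Add(-52, 13)), 8777) = Add(Add(Mul(Rational(1, 4), Rational(1, 2), Add(1, Mul(-1, 2, 22))), -39), 8777) = Add(Add(Mul(Rational(1, 4), Rational(1, 2), Add(1, -44)), -39), 8777) = Add(Add(Mul(Rational(1, 4), Rational(1, 2), -43), -39), 8777) = Add(Add(Rational(-43, 8), -39), 8777) = Add(Rational(-355, 8), 8777) = Rational(69861, 8)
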